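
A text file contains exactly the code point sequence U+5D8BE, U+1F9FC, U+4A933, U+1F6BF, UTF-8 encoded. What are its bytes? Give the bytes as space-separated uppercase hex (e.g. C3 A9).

U+5D8BE: 4-byte form → F1 9D A2 BE.
U+1F9FC: 4-byte form → F0 9F A7 BC.
U+4A933: 4-byte form → F1 8A A4 B3.
U+1F6BF: 4-byte form → F0 9F 9A BF.
Concatenated (16 bytes): F1 9D A2 BE F0 9F A7 BC F1 8A A4 B3 F0 9F 9A BF.

F1 9D A2 BE F0 9F A7 BC F1 8A A4 B3 F0 9F 9A BF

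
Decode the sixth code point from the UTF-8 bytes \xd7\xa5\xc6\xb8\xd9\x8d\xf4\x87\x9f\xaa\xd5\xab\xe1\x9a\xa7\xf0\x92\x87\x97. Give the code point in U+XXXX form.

Offset 0: leading byte 0xD7 = 11010111 → 2-byte char #1 = D7 A5.
Offset 2: leading byte 0xC6 = 11000110 → 2-byte char #2 = C6 B8.
Offset 4: leading byte 0xD9 = 11011001 → 2-byte char #3 = D9 8D.
Offset 6: leading byte 0xF4 = 11110100 → 4-byte char #4 = F4 87 9F AA.
Offset 10: leading byte 0xD5 = 11010101 → 2-byte char #5 = D5 AB.
Offset 12: leading byte 0xE1 = 11100001 → 3-byte char #6 = E1 9A A7.
Leading byte 0xE1 = 11100001 matches 1110xxxx → 3-byte sequence.
Byte 1: 0xE1 = 11100001, payload 0001 (4 bits).
Byte 2: 0x9A = 10011010 (10xxxxxx ✓), payload 011010.
Byte 3: 0xA7 = 10100111 (10xxxxxx ✓), payload 100111.
Concatenate: 0001011010100111 = 0x16A7 (16 bits → U+16A7).

U+16A7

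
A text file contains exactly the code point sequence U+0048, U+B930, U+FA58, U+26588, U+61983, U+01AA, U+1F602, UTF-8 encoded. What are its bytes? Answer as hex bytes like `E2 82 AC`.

48 EB A4 B0 EF A9 98 F0 A6 96 88 F1 A1 A6 83 C6 AA F0 9F 98 82

U+0048: 1-byte form → 48.
U+B930: 3-byte form → EB A4 B0.
U+FA58: 3-byte form → EF A9 98.
U+26588: 4-byte form → F0 A6 96 88.
U+61983: 4-byte form → F1 A1 A6 83.
U+01AA: 2-byte form → C6 AA.
U+1F602: 4-byte form → F0 9F 98 82.
Concatenated (21 bytes): 48 EB A4 B0 EF A9 98 F0 A6 96 88 F1 A1 A6 83 C6 AA F0 9F 98 82.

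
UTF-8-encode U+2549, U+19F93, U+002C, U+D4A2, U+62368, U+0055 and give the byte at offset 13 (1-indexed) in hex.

0xA2

1-indexed offset 13 is 0-indexed offset 12.
U+2549 → 3-byte form E2 95 89 at offsets 0–2.
U+19F93 → 4-byte form F0 99 BE 93 at offsets 3–6.
U+002C → 1-byte form 2C at offsets 7–7.
U+D4A2 → 3-byte form ED 92 A2 at offsets 8–10.
U+62368 → 4-byte form F1 A2 8D A8 at offsets 11–14.
Offset 12 falls in char 5's range; it's byte 2 of F1 A2 8D A8 = 0xA2.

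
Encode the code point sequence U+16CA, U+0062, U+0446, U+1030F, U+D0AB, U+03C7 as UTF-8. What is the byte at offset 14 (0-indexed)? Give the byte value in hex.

U+16CA → 3-byte form E1 9B 8A at offsets 0–2.
U+0062 → 1-byte form 62 at offsets 3–3.
U+0446 → 2-byte form D1 86 at offsets 4–5.
U+1030F → 4-byte form F0 90 8C 8F at offsets 6–9.
U+D0AB → 3-byte form ED 82 AB at offsets 10–12.
U+03C7 → 2-byte form CF 87 at offsets 13–14.
Offset 14 falls in char 6's range; it's byte 2 of CF 87 = 0x87.

0x87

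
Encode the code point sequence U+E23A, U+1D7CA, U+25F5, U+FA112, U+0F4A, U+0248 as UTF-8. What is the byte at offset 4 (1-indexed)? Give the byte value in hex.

1-indexed offset 4 is 0-indexed offset 3.
U+E23A → 3-byte form EE 88 BA at offsets 0–2.
U+1D7CA → 4-byte form F0 9D 9F 8A at offsets 3–6.
Offset 3 falls in char 2's range; it's byte 1 of F0 9D 9F 8A = 0xF0.

0xF0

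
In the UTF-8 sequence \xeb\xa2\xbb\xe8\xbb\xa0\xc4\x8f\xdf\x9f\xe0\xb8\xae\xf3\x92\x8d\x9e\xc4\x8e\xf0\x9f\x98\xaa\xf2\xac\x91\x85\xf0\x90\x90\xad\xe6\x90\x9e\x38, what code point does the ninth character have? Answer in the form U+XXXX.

Offset 0: leading byte 0xEB = 11101011 → 3-byte char #1 = EB A2 BB.
Offset 3: leading byte 0xE8 = 11101000 → 3-byte char #2 = E8 BB A0.
Offset 6: leading byte 0xC4 = 11000100 → 2-byte char #3 = C4 8F.
Offset 8: leading byte 0xDF = 11011111 → 2-byte char #4 = DF 9F.
Offset 10: leading byte 0xE0 = 11100000 → 3-byte char #5 = E0 B8 AE.
Offset 13: leading byte 0xF3 = 11110011 → 4-byte char #6 = F3 92 8D 9E.
Offset 17: leading byte 0xC4 = 11000100 → 2-byte char #7 = C4 8E.
Offset 19: leading byte 0xF0 = 11110000 → 4-byte char #8 = F0 9F 98 AA.
Offset 23: leading byte 0xF2 = 11110010 → 4-byte char #9 = F2 AC 91 85.
Leading byte 0xF2 = 11110010 matches 11110xxx → 4-byte sequence.
Byte 1: 0xF2 = 11110010, payload 010 (3 bits).
Byte 2: 0xAC = 10101100 (10xxxxxx ✓), payload 101100.
Byte 3: 0x91 = 10010001 (10xxxxxx ✓), payload 010001.
Byte 4: 0x85 = 10000101 (10xxxxxx ✓), payload 000101.
Concatenate: 010101100010001000101 = 0xAC445 (21 bits → U+AC445).

U+AC445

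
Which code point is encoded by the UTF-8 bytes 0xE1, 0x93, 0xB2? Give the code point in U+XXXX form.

Leading byte 0xE1 = 11100001 matches 1110xxxx → 3-byte sequence.
Byte 1: 0xE1 = 11100001, payload 0001 (4 bits).
Byte 2: 0x93 = 10010011 (10xxxxxx ✓), payload 010011.
Byte 3: 0xB2 = 10110010 (10xxxxxx ✓), payload 110010.
Concatenate: 0001010011110010 = 0x14F2 (16 bits → U+14F2).

U+14F2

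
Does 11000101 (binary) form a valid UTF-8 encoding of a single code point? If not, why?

invalid (sequence truncated)

Leading byte 0xC5 = 11000101 → 2-byte form, but only 1 byte is present.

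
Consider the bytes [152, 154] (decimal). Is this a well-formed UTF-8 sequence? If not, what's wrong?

invalid (continuation byte with no leading byte)

Byte 0x98 = 10011000 has the form 10xxxxxx — a continuation byte — but there is no preceding leading byte.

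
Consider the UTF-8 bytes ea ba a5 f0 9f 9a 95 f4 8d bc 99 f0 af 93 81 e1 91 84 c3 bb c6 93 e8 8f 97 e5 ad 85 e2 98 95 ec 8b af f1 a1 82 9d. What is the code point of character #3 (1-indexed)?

Offset 0: leading byte 0xEA = 11101010 → 3-byte char #1 = EA BA A5.
Offset 3: leading byte 0xF0 = 11110000 → 4-byte char #2 = F0 9F 9A 95.
Offset 7: leading byte 0xF4 = 11110100 → 4-byte char #3 = F4 8D BC 99.
Leading byte 0xF4 = 11110100 matches 11110xxx → 4-byte sequence.
Byte 1: 0xF4 = 11110100, payload 100 (3 bits).
Byte 2: 0x8D = 10001101 (10xxxxxx ✓), payload 001101.
Byte 3: 0xBC = 10111100 (10xxxxxx ✓), payload 111100.
Byte 4: 0x99 = 10011001 (10xxxxxx ✓), payload 011001.
Concatenate: 100001101111100011001 = 0x10DF19 (21 bits → U+10DF19).

U+10DF19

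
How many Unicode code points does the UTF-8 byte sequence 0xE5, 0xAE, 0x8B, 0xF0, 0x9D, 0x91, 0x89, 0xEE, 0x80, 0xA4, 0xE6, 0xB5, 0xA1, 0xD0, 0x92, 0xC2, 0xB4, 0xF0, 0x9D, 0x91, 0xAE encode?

Byte at offset 0: 0xE5 = 11100101 → 3-byte char (#1). Advance 3.
Byte at offset 3: 0xF0 = 11110000 → 4-byte char (#2). Advance 4.
Byte at offset 7: 0xEE = 11101110 → 3-byte char (#3). Advance 3.
Byte at offset 10: 0xE6 = 11100110 → 3-byte char (#4). Advance 3.
Byte at offset 13: 0xD0 = 11010000 → 2-byte char (#5). Advance 2.
Byte at offset 15: 0xC2 = 11000010 → 2-byte char (#6). Advance 2.
Byte at offset 17: 0xF0 = 11110000 → 4-byte char (#7). Advance 4.
Reached end at offset 21 after 7 code points.

7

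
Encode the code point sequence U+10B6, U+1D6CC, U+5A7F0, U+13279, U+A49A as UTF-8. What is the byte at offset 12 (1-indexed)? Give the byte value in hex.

1-indexed offset 12 is 0-indexed offset 11.
U+10B6 → 3-byte form E1 82 B6 at offsets 0–2.
U+1D6CC → 4-byte form F0 9D 9B 8C at offsets 3–6.
U+5A7F0 → 4-byte form F1 9A 9F B0 at offsets 7–10.
U+13279 → 4-byte form F0 93 89 B9 at offsets 11–14.
Offset 11 falls in char 4's range; it's byte 1 of F0 93 89 B9 = 0xF0.

0xF0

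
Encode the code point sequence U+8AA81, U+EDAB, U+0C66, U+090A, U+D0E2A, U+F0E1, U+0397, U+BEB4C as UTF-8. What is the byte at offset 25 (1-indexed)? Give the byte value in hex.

1-indexed offset 25 is 0-indexed offset 24.
U+8AA81 → 4-byte form F2 8A AA 81 at offsets 0–3.
U+EDAB → 3-byte form EE B6 AB at offsets 4–6.
U+0C66 → 3-byte form E0 B1 A6 at offsets 7–9.
U+090A → 3-byte form E0 A4 8A at offsets 10–12.
U+D0E2A → 4-byte form F3 90 B8 AA at offsets 13–16.
U+F0E1 → 3-byte form EF 83 A1 at offsets 17–19.
U+0397 → 2-byte form CE 97 at offsets 20–21.
U+BEB4C → 4-byte form F2 BE AD 8C at offsets 22–25.
Offset 24 falls in char 8's range; it's byte 3 of F2 BE AD 8C = 0xAD.

0xAD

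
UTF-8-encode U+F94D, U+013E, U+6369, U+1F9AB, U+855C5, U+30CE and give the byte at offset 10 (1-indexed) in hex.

1-indexed offset 10 is 0-indexed offset 9.
U+F94D → 3-byte form EF A5 8D at offsets 0–2.
U+013E → 2-byte form C4 BE at offsets 3–4.
U+6369 → 3-byte form E6 8D A9 at offsets 5–7.
U+1F9AB → 4-byte form F0 9F A6 AB at offsets 8–11.
Offset 9 falls in char 4's range; it's byte 2 of F0 9F A6 AB = 0x9F.

0x9F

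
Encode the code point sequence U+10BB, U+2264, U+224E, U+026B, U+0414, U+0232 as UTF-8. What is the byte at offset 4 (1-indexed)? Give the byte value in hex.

1-indexed offset 4 is 0-indexed offset 3.
U+10BB → 3-byte form E1 82 BB at offsets 0–2.
U+2264 → 3-byte form E2 89 A4 at offsets 3–5.
Offset 3 falls in char 2's range; it's byte 1 of E2 89 A4 = 0xE2.

0xE2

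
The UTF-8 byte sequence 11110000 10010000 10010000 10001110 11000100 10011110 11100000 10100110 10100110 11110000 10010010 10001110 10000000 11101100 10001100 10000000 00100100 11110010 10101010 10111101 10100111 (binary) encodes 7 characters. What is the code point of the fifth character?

U+C300

Offset 0: leading byte 0xF0 = 11110000 → 4-byte char #1 = F0 90 90 8E.
Offset 4: leading byte 0xC4 = 11000100 → 2-byte char #2 = C4 9E.
Offset 6: leading byte 0xE0 = 11100000 → 3-byte char #3 = E0 A6 A6.
Offset 9: leading byte 0xF0 = 11110000 → 4-byte char #4 = F0 92 8E 80.
Offset 13: leading byte 0xEC = 11101100 → 3-byte char #5 = EC 8C 80.
Leading byte 0xEC = 11101100 matches 1110xxxx → 3-byte sequence.
Byte 1: 0xEC = 11101100, payload 1100 (4 bits).
Byte 2: 0x8C = 10001100 (10xxxxxx ✓), payload 001100.
Byte 3: 0x80 = 10000000 (10xxxxxx ✓), payload 000000.
Concatenate: 1100001100000000 = 0xC300 (16 bits → U+C300).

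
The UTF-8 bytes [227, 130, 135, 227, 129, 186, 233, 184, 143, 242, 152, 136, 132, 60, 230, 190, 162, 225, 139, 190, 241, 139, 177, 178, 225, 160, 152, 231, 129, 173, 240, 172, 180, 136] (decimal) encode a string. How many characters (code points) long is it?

Byte at offset 0: 0xE3 = 11100011 → 3-byte char (#1). Advance 3.
Byte at offset 3: 0xE3 = 11100011 → 3-byte char (#2). Advance 3.
Byte at offset 6: 0xE9 = 11101001 → 3-byte char (#3). Advance 3.
Byte at offset 9: 0xF2 = 11110010 → 4-byte char (#4). Advance 4.
Byte at offset 13: 0x3C = 00111100 → 1-byte char (#5). Advance 1.
Byte at offset 14: 0xE6 = 11100110 → 3-byte char (#6). Advance 3.
Byte at offset 17: 0xE1 = 11100001 → 3-byte char (#7). Advance 3.
Byte at offset 20: 0xF1 = 11110001 → 4-byte char (#8). Advance 4.
Byte at offset 24: 0xE1 = 11100001 → 3-byte char (#9). Advance 3.
Byte at offset 27: 0xE7 = 11100111 → 3-byte char (#10). Advance 3.
Byte at offset 30: 0xF0 = 11110000 → 4-byte char (#11). Advance 4.
Reached end at offset 34 after 11 code points.

11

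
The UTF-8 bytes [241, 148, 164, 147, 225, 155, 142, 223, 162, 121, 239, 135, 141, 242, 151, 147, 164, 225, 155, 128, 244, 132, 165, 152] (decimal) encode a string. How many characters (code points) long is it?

Byte at offset 0: 0xF1 = 11110001 → 4-byte char (#1). Advance 4.
Byte at offset 4: 0xE1 = 11100001 → 3-byte char (#2). Advance 3.
Byte at offset 7: 0xDF = 11011111 → 2-byte char (#3). Advance 2.
Byte at offset 9: 0x79 = 01111001 → 1-byte char (#4). Advance 1.
Byte at offset 10: 0xEF = 11101111 → 3-byte char (#5). Advance 3.
Byte at offset 13: 0xF2 = 11110010 → 4-byte char (#6). Advance 4.
Byte at offset 17: 0xE1 = 11100001 → 3-byte char (#7). Advance 3.
Byte at offset 20: 0xF4 = 11110100 → 4-byte char (#8). Advance 4.
Reached end at offset 24 after 8 code points.

8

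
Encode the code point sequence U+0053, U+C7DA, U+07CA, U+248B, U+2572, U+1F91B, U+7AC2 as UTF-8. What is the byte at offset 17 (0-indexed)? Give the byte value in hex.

U+0053 → 1-byte form 53 at offsets 0–0.
U+C7DA → 3-byte form EC 9F 9A at offsets 1–3.
U+07CA → 2-byte form DF 8A at offsets 4–5.
U+248B → 3-byte form E2 92 8B at offsets 6–8.
U+2572 → 3-byte form E2 95 B2 at offsets 9–11.
U+1F91B → 4-byte form F0 9F A4 9B at offsets 12–15.
U+7AC2 → 3-byte form E7 AB 82 at offsets 16–18.
Offset 17 falls in char 7's range; it's byte 2 of E7 AB 82 = 0xAB.

0xAB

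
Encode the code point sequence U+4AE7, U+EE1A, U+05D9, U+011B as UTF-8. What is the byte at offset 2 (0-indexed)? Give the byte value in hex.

0xA7

U+4AE7 → 3-byte form E4 AB A7 at offsets 0–2.
Offset 2 falls in char 1's range; it's byte 3 of E4 AB A7 = 0xA7.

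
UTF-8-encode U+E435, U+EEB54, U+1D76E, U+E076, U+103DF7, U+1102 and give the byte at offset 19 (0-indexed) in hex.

0x84

U+E435 → 3-byte form EE 90 B5 at offsets 0–2.
U+EEB54 → 4-byte form F3 AE AD 94 at offsets 3–6.
U+1D76E → 4-byte form F0 9D 9D AE at offsets 7–10.
U+E076 → 3-byte form EE 81 B6 at offsets 11–13.
U+103DF7 → 4-byte form F4 83 B7 B7 at offsets 14–17.
U+1102 → 3-byte form E1 84 82 at offsets 18–20.
Offset 19 falls in char 6's range; it's byte 2 of E1 84 82 = 0x84.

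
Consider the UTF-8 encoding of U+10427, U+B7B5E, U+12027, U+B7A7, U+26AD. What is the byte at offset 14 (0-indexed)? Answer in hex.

U+10427 → 4-byte form F0 90 90 A7 at offsets 0–3.
U+B7B5E → 4-byte form F2 B7 AD 9E at offsets 4–7.
U+12027 → 4-byte form F0 92 80 A7 at offsets 8–11.
U+B7A7 → 3-byte form EB 9E A7 at offsets 12–14.
Offset 14 falls in char 4's range; it's byte 3 of EB 9E A7 = 0xA7.

0xA7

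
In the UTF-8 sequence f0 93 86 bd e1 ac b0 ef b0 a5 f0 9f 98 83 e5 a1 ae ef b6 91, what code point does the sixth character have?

Offset 0: leading byte 0xF0 = 11110000 → 4-byte char #1 = F0 93 86 BD.
Offset 4: leading byte 0xE1 = 11100001 → 3-byte char #2 = E1 AC B0.
Offset 7: leading byte 0xEF = 11101111 → 3-byte char #3 = EF B0 A5.
Offset 10: leading byte 0xF0 = 11110000 → 4-byte char #4 = F0 9F 98 83.
Offset 14: leading byte 0xE5 = 11100101 → 3-byte char #5 = E5 A1 AE.
Offset 17: leading byte 0xEF = 11101111 → 3-byte char #6 = EF B6 91.
Leading byte 0xEF = 11101111 matches 1110xxxx → 3-byte sequence.
Byte 1: 0xEF = 11101111, payload 1111 (4 bits).
Byte 2: 0xB6 = 10110110 (10xxxxxx ✓), payload 110110.
Byte 3: 0x91 = 10010001 (10xxxxxx ✓), payload 010001.
Concatenate: 1111110110010001 = 0xFD91 (16 bits → U+FD91).

U+FD91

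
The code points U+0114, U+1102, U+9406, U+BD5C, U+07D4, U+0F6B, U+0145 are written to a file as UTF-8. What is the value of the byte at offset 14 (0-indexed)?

U+0114 → 2-byte form C4 94 at offsets 0–1.
U+1102 → 3-byte form E1 84 82 at offsets 2–4.
U+9406 → 3-byte form E9 90 86 at offsets 5–7.
U+BD5C → 3-byte form EB B5 9C at offsets 8–10.
U+07D4 → 2-byte form DF 94 at offsets 11–12.
U+0F6B → 3-byte form E0 BD AB at offsets 13–15.
Offset 14 falls in char 6's range; it's byte 2 of E0 BD AB = 0xBD.

0xBD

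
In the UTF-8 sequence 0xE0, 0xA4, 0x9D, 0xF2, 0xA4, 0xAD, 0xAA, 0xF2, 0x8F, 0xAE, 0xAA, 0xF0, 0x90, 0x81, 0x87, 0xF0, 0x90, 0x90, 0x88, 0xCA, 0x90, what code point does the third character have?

U+8FBAA

Offset 0: leading byte 0xE0 = 11100000 → 3-byte char #1 = E0 A4 9D.
Offset 3: leading byte 0xF2 = 11110010 → 4-byte char #2 = F2 A4 AD AA.
Offset 7: leading byte 0xF2 = 11110010 → 4-byte char #3 = F2 8F AE AA.
Leading byte 0xF2 = 11110010 matches 11110xxx → 4-byte sequence.
Byte 1: 0xF2 = 11110010, payload 010 (3 bits).
Byte 2: 0x8F = 10001111 (10xxxxxx ✓), payload 001111.
Byte 3: 0xAE = 10101110 (10xxxxxx ✓), payload 101110.
Byte 4: 0xAA = 10101010 (10xxxxxx ✓), payload 101010.
Concatenate: 010001111101110101010 = 0x8FBAA (21 bits → U+8FBAA).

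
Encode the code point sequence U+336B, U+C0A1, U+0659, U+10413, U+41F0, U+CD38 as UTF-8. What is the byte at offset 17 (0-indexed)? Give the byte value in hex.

0xB8

U+336B → 3-byte form E3 8D AB at offsets 0–2.
U+C0A1 → 3-byte form EC 82 A1 at offsets 3–5.
U+0659 → 2-byte form D9 99 at offsets 6–7.
U+10413 → 4-byte form F0 90 90 93 at offsets 8–11.
U+41F0 → 3-byte form E4 87 B0 at offsets 12–14.
U+CD38 → 3-byte form EC B4 B8 at offsets 15–17.
Offset 17 falls in char 6's range; it's byte 3 of EC B4 B8 = 0xB8.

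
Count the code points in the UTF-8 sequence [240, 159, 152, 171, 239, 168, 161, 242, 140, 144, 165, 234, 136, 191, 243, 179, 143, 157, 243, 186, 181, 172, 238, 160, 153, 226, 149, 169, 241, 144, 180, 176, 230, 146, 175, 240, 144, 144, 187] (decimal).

Byte at offset 0: 0xF0 = 11110000 → 4-byte char (#1). Advance 4.
Byte at offset 4: 0xEF = 11101111 → 3-byte char (#2). Advance 3.
Byte at offset 7: 0xF2 = 11110010 → 4-byte char (#3). Advance 4.
Byte at offset 11: 0xEA = 11101010 → 3-byte char (#4). Advance 3.
Byte at offset 14: 0xF3 = 11110011 → 4-byte char (#5). Advance 4.
Byte at offset 18: 0xF3 = 11110011 → 4-byte char (#6). Advance 4.
Byte at offset 22: 0xEE = 11101110 → 3-byte char (#7). Advance 3.
Byte at offset 25: 0xE2 = 11100010 → 3-byte char (#8). Advance 3.
Byte at offset 28: 0xF1 = 11110001 → 4-byte char (#9). Advance 4.
Byte at offset 32: 0xE6 = 11100110 → 3-byte char (#10). Advance 3.
Byte at offset 35: 0xF0 = 11110000 → 4-byte char (#11). Advance 4.
Reached end at offset 39 after 11 code points.

11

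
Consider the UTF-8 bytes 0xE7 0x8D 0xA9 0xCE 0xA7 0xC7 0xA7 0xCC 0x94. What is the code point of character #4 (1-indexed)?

Offset 0: leading byte 0xE7 = 11100111 → 3-byte char #1 = E7 8D A9.
Offset 3: leading byte 0xCE = 11001110 → 2-byte char #2 = CE A7.
Offset 5: leading byte 0xC7 = 11000111 → 2-byte char #3 = C7 A7.
Offset 7: leading byte 0xCC = 11001100 → 2-byte char #4 = CC 94.
Leading byte 0xCC = 11001100 matches 110xxxxx → 2-byte sequence.
Byte 1: 0xCC = 11001100, payload 01100 (5 bits).
Byte 2: 0x94 = 10010100 (10xxxxxx ✓), payload 010100.
Concatenate: 01100010100 = 0x314 (11 bits → U+0314).

U+0314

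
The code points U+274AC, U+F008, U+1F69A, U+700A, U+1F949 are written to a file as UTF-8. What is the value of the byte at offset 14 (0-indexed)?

0xF0

U+274AC → 4-byte form F0 A7 92 AC at offsets 0–3.
U+F008 → 3-byte form EF 80 88 at offsets 4–6.
U+1F69A → 4-byte form F0 9F 9A 9A at offsets 7–10.
U+700A → 3-byte form E7 80 8A at offsets 11–13.
U+1F949 → 4-byte form F0 9F A5 89 at offsets 14–17.
Offset 14 falls in char 5's range; it's byte 1 of F0 9F A5 89 = 0xF0.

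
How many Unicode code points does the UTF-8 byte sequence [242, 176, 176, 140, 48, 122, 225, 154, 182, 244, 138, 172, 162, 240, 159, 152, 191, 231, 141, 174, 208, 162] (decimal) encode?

8

Byte at offset 0: 0xF2 = 11110010 → 4-byte char (#1). Advance 4.
Byte at offset 4: 0x30 = 00110000 → 1-byte char (#2). Advance 1.
Byte at offset 5: 0x7A = 01111010 → 1-byte char (#3). Advance 1.
Byte at offset 6: 0xE1 = 11100001 → 3-byte char (#4). Advance 3.
Byte at offset 9: 0xF4 = 11110100 → 4-byte char (#5). Advance 4.
Byte at offset 13: 0xF0 = 11110000 → 4-byte char (#6). Advance 4.
Byte at offset 17: 0xE7 = 11100111 → 3-byte char (#7). Advance 3.
Byte at offset 20: 0xD0 = 11010000 → 2-byte char (#8). Advance 2.
Reached end at offset 22 after 8 code points.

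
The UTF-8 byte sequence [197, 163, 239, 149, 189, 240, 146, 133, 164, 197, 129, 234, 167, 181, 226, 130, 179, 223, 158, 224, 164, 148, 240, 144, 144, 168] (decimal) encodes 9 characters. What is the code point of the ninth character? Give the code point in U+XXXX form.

Offset 0: leading byte 0xC5 = 11000101 → 2-byte char #1 = C5 A3.
Offset 2: leading byte 0xEF = 11101111 → 3-byte char #2 = EF 95 BD.
Offset 5: leading byte 0xF0 = 11110000 → 4-byte char #3 = F0 92 85 A4.
Offset 9: leading byte 0xC5 = 11000101 → 2-byte char #4 = C5 81.
Offset 11: leading byte 0xEA = 11101010 → 3-byte char #5 = EA A7 B5.
Offset 14: leading byte 0xE2 = 11100010 → 3-byte char #6 = E2 82 B3.
Offset 17: leading byte 0xDF = 11011111 → 2-byte char #7 = DF 9E.
Offset 19: leading byte 0xE0 = 11100000 → 3-byte char #8 = E0 A4 94.
Offset 22: leading byte 0xF0 = 11110000 → 4-byte char #9 = F0 90 90 A8.
Leading byte 0xF0 = 11110000 matches 11110xxx → 4-byte sequence.
Byte 1: 0xF0 = 11110000, payload 000 (3 bits).
Byte 2: 0x90 = 10010000 (10xxxxxx ✓), payload 010000.
Byte 3: 0x90 = 10010000 (10xxxxxx ✓), payload 010000.
Byte 4: 0xA8 = 10101000 (10xxxxxx ✓), payload 101000.
Concatenate: 000010000010000101000 = 0x10428 (21 bits → U+10428).

U+10428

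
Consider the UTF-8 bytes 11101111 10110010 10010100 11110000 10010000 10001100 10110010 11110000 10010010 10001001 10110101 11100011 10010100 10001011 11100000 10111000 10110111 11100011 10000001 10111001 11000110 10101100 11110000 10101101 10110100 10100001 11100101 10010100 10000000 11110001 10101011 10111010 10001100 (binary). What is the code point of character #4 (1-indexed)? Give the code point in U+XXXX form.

Offset 0: leading byte 0xEF = 11101111 → 3-byte char #1 = EF B2 94.
Offset 3: leading byte 0xF0 = 11110000 → 4-byte char #2 = F0 90 8C B2.
Offset 7: leading byte 0xF0 = 11110000 → 4-byte char #3 = F0 92 89 B5.
Offset 11: leading byte 0xE3 = 11100011 → 3-byte char #4 = E3 94 8B.
Leading byte 0xE3 = 11100011 matches 1110xxxx → 3-byte sequence.
Byte 1: 0xE3 = 11100011, payload 0011 (4 bits).
Byte 2: 0x94 = 10010100 (10xxxxxx ✓), payload 010100.
Byte 3: 0x8B = 10001011 (10xxxxxx ✓), payload 001011.
Concatenate: 0011010100001011 = 0x350B (16 bits → U+350B).

U+350B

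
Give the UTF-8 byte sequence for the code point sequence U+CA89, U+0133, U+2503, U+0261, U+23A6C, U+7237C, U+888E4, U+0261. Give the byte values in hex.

U+CA89: 3-byte form → EC AA 89.
U+0133: 2-byte form → C4 B3.
U+2503: 3-byte form → E2 94 83.
U+0261: 2-byte form → C9 A1.
U+23A6C: 4-byte form → F0 A3 A9 AC.
U+7237C: 4-byte form → F1 B2 8D BC.
U+888E4: 4-byte form → F2 88 A3 A4.
U+0261: 2-byte form → C9 A1.
Concatenated (24 bytes): EC AA 89 C4 B3 E2 94 83 C9 A1 F0 A3 A9 AC F1 B2 8D BC F2 88 A3 A4 C9 A1.

EC AA 89 C4 B3 E2 94 83 C9 A1 F0 A3 A9 AC F1 B2 8D BC F2 88 A3 A4 C9 A1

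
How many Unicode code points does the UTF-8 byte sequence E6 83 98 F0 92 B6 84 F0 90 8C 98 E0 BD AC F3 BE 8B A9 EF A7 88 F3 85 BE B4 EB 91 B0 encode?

Byte at offset 0: 0xE6 = 11100110 → 3-byte char (#1). Advance 3.
Byte at offset 3: 0xF0 = 11110000 → 4-byte char (#2). Advance 4.
Byte at offset 7: 0xF0 = 11110000 → 4-byte char (#3). Advance 4.
Byte at offset 11: 0xE0 = 11100000 → 3-byte char (#4). Advance 3.
Byte at offset 14: 0xF3 = 11110011 → 4-byte char (#5). Advance 4.
Byte at offset 18: 0xEF = 11101111 → 3-byte char (#6). Advance 3.
Byte at offset 21: 0xF3 = 11110011 → 4-byte char (#7). Advance 4.
Byte at offset 25: 0xEB = 11101011 → 3-byte char (#8). Advance 3.
Reached end at offset 28 after 8 code points.

8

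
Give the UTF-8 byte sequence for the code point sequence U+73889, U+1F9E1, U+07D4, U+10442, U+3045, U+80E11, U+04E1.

U+73889: 4-byte form → F1 B3 A2 89.
U+1F9E1: 4-byte form → F0 9F A7 A1.
U+07D4: 2-byte form → DF 94.
U+10442: 4-byte form → F0 90 91 82.
U+3045: 3-byte form → E3 81 85.
U+80E11: 4-byte form → F2 80 B8 91.
U+04E1: 2-byte form → D3 A1.
Concatenated (23 bytes): F1 B3 A2 89 F0 9F A7 A1 DF 94 F0 90 91 82 E3 81 85 F2 80 B8 91 D3 A1.

F1 B3 A2 89 F0 9F A7 A1 DF 94 F0 90 91 82 E3 81 85 F2 80 B8 91 D3 A1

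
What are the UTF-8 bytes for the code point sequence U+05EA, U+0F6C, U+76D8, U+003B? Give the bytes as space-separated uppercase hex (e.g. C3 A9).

D7 AA E0 BD AC E7 9B 98 3B

U+05EA: 2-byte form → D7 AA.
U+0F6C: 3-byte form → E0 BD AC.
U+76D8: 3-byte form → E7 9B 98.
U+003B: 1-byte form → 3B.
Concatenated (9 bytes): D7 AA E0 BD AC E7 9B 98 3B.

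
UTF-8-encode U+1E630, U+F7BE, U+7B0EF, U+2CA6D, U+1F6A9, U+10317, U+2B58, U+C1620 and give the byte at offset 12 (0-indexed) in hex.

U+1E630 → 4-byte form F0 9E 98 B0 at offsets 0–3.
U+F7BE → 3-byte form EF 9E BE at offsets 4–6.
U+7B0EF → 4-byte form F1 BB 83 AF at offsets 7–10.
U+2CA6D → 4-byte form F0 AC A9 AD at offsets 11–14.
Offset 12 falls in char 4's range; it's byte 2 of F0 AC A9 AD = 0xAC.

0xAC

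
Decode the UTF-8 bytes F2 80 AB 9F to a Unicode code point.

Leading byte 0xF2 = 11110010 matches 11110xxx → 4-byte sequence.
Byte 1: 0xF2 = 11110010, payload 010 (3 bits).
Byte 2: 0x80 = 10000000 (10xxxxxx ✓), payload 000000.
Byte 3: 0xAB = 10101011 (10xxxxxx ✓), payload 101011.
Byte 4: 0x9F = 10011111 (10xxxxxx ✓), payload 011111.
Concatenate: 010000000101011011111 = 0x80ADF (21 bits → U+80ADF).

U+80ADF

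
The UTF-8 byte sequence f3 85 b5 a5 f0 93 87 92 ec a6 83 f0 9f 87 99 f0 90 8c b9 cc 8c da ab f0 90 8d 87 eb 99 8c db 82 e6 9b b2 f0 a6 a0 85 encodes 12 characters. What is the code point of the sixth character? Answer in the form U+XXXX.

Offset 0: leading byte 0xF3 = 11110011 → 4-byte char #1 = F3 85 B5 A5.
Offset 4: leading byte 0xF0 = 11110000 → 4-byte char #2 = F0 93 87 92.
Offset 8: leading byte 0xEC = 11101100 → 3-byte char #3 = EC A6 83.
Offset 11: leading byte 0xF0 = 11110000 → 4-byte char #4 = F0 9F 87 99.
Offset 15: leading byte 0xF0 = 11110000 → 4-byte char #5 = F0 90 8C B9.
Offset 19: leading byte 0xCC = 11001100 → 2-byte char #6 = CC 8C.
Leading byte 0xCC = 11001100 matches 110xxxxx → 2-byte sequence.
Byte 1: 0xCC = 11001100, payload 01100 (5 bits).
Byte 2: 0x8C = 10001100 (10xxxxxx ✓), payload 001100.
Concatenate: 01100001100 = 0x30C (11 bits → U+030C).

U+030C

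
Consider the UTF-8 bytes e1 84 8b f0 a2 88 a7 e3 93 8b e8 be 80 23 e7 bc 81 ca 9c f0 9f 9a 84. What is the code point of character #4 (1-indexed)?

U+8F80

Offset 0: leading byte 0xE1 = 11100001 → 3-byte char #1 = E1 84 8B.
Offset 3: leading byte 0xF0 = 11110000 → 4-byte char #2 = F0 A2 88 A7.
Offset 7: leading byte 0xE3 = 11100011 → 3-byte char #3 = E3 93 8B.
Offset 10: leading byte 0xE8 = 11101000 → 3-byte char #4 = E8 BE 80.
Leading byte 0xE8 = 11101000 matches 1110xxxx → 3-byte sequence.
Byte 1: 0xE8 = 11101000, payload 1000 (4 bits).
Byte 2: 0xBE = 10111110 (10xxxxxx ✓), payload 111110.
Byte 3: 0x80 = 10000000 (10xxxxxx ✓), payload 000000.
Concatenate: 1000111110000000 = 0x8F80 (16 bits → U+8F80).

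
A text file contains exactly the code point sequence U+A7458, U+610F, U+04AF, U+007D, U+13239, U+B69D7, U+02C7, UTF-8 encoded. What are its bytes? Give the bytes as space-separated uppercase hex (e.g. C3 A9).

F2 A7 91 98 E6 84 8F D2 AF 7D F0 93 88 B9 F2 B6 A7 97 CB 87

U+A7458: 4-byte form → F2 A7 91 98.
U+610F: 3-byte form → E6 84 8F.
U+04AF: 2-byte form → D2 AF.
U+007D: 1-byte form → 7D.
U+13239: 4-byte form → F0 93 88 B9.
U+B69D7: 4-byte form → F2 B6 A7 97.
U+02C7: 2-byte form → CB 87.
Concatenated (20 bytes): F2 A7 91 98 E6 84 8F D2 AF 7D F0 93 88 B9 F2 B6 A7 97 CB 87.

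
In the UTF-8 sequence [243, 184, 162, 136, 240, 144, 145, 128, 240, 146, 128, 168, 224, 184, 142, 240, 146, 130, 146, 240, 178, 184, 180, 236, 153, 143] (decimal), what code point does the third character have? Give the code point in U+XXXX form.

U+12028

Offset 0: leading byte 0xF3 = 11110011 → 4-byte char #1 = F3 B8 A2 88.
Offset 4: leading byte 0xF0 = 11110000 → 4-byte char #2 = F0 90 91 80.
Offset 8: leading byte 0xF0 = 11110000 → 4-byte char #3 = F0 92 80 A8.
Leading byte 0xF0 = 11110000 matches 11110xxx → 4-byte sequence.
Byte 1: 0xF0 = 11110000, payload 000 (3 bits).
Byte 2: 0x92 = 10010010 (10xxxxxx ✓), payload 010010.
Byte 3: 0x80 = 10000000 (10xxxxxx ✓), payload 000000.
Byte 4: 0xA8 = 10101000 (10xxxxxx ✓), payload 101000.
Concatenate: 000010010000000101000 = 0x12028 (21 bits → U+12028).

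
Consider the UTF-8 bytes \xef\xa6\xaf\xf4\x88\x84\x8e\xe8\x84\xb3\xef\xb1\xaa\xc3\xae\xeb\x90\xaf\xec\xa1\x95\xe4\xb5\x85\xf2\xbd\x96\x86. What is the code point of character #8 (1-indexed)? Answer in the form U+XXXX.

U+4D45

Offset 0: leading byte 0xEF = 11101111 → 3-byte char #1 = EF A6 AF.
Offset 3: leading byte 0xF4 = 11110100 → 4-byte char #2 = F4 88 84 8E.
Offset 7: leading byte 0xE8 = 11101000 → 3-byte char #3 = E8 84 B3.
Offset 10: leading byte 0xEF = 11101111 → 3-byte char #4 = EF B1 AA.
Offset 13: leading byte 0xC3 = 11000011 → 2-byte char #5 = C3 AE.
Offset 15: leading byte 0xEB = 11101011 → 3-byte char #6 = EB 90 AF.
Offset 18: leading byte 0xEC = 11101100 → 3-byte char #7 = EC A1 95.
Offset 21: leading byte 0xE4 = 11100100 → 3-byte char #8 = E4 B5 85.
Leading byte 0xE4 = 11100100 matches 1110xxxx → 3-byte sequence.
Byte 1: 0xE4 = 11100100, payload 0100 (4 bits).
Byte 2: 0xB5 = 10110101 (10xxxxxx ✓), payload 110101.
Byte 3: 0x85 = 10000101 (10xxxxxx ✓), payload 000101.
Concatenate: 0100110101000101 = 0x4D45 (16 bits → U+4D45).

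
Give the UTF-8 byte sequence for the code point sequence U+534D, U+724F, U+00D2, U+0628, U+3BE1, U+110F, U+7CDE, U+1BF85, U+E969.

E5 8D 8D E7 89 8F C3 92 D8 A8 E3 AF A1 E1 84 8F E7 B3 9E F0 9B BE 85 EE A5 A9

U+534D: 3-byte form → E5 8D 8D.
U+724F: 3-byte form → E7 89 8F.
U+00D2: 2-byte form → C3 92.
U+0628: 2-byte form → D8 A8.
U+3BE1: 3-byte form → E3 AF A1.
U+110F: 3-byte form → E1 84 8F.
U+7CDE: 3-byte form → E7 B3 9E.
U+1BF85: 4-byte form → F0 9B BE 85.
U+E969: 3-byte form → EE A5 A9.
Concatenated (26 bytes): E5 8D 8D E7 89 8F C3 92 D8 A8 E3 AF A1 E1 84 8F E7 B3 9E F0 9B BE 85 EE A5 A9.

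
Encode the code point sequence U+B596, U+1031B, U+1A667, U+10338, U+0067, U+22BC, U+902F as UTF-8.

U+B596: 3-byte form → EB 96 96.
U+1031B: 4-byte form → F0 90 8C 9B.
U+1A667: 4-byte form → F0 9A 99 A7.
U+10338: 4-byte form → F0 90 8C B8.
U+0067: 1-byte form → 67.
U+22BC: 3-byte form → E2 8A BC.
U+902F: 3-byte form → E9 80 AF.
Concatenated (22 bytes): EB 96 96 F0 90 8C 9B F0 9A 99 A7 F0 90 8C B8 67 E2 8A BC E9 80 AF.

EB 96 96 F0 90 8C 9B F0 9A 99 A7 F0 90 8C B8 67 E2 8A BC E9 80 AF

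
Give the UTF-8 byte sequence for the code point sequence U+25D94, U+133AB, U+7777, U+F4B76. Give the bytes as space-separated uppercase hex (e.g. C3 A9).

U+25D94: 4-byte form → F0 A5 B6 94.
U+133AB: 4-byte form → F0 93 8E AB.
U+7777: 3-byte form → E7 9D B7.
U+F4B76: 4-byte form → F3 B4 AD B6.
Concatenated (15 bytes): F0 A5 B6 94 F0 93 8E AB E7 9D B7 F3 B4 AD B6.

F0 A5 B6 94 F0 93 8E AB E7 9D B7 F3 B4 AD B6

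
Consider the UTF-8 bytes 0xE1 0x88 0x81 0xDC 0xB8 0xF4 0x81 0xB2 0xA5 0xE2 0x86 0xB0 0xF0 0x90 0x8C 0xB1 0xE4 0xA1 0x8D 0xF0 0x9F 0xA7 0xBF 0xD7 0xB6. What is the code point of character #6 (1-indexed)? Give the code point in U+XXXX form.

Offset 0: leading byte 0xE1 = 11100001 → 3-byte char #1 = E1 88 81.
Offset 3: leading byte 0xDC = 11011100 → 2-byte char #2 = DC B8.
Offset 5: leading byte 0xF4 = 11110100 → 4-byte char #3 = F4 81 B2 A5.
Offset 9: leading byte 0xE2 = 11100010 → 3-byte char #4 = E2 86 B0.
Offset 12: leading byte 0xF0 = 11110000 → 4-byte char #5 = F0 90 8C B1.
Offset 16: leading byte 0xE4 = 11100100 → 3-byte char #6 = E4 A1 8D.
Leading byte 0xE4 = 11100100 matches 1110xxxx → 3-byte sequence.
Byte 1: 0xE4 = 11100100, payload 0100 (4 bits).
Byte 2: 0xA1 = 10100001 (10xxxxxx ✓), payload 100001.
Byte 3: 0x8D = 10001101 (10xxxxxx ✓), payload 001101.
Concatenate: 0100100001001101 = 0x484D (16 bits → U+484D).

U+484D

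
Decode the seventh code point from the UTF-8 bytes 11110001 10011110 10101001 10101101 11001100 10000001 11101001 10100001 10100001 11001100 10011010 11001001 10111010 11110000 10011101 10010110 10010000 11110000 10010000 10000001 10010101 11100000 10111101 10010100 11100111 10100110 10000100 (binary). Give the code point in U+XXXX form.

U+10055

Offset 0: leading byte 0xF1 = 11110001 → 4-byte char #1 = F1 9E A9 AD.
Offset 4: leading byte 0xCC = 11001100 → 2-byte char #2 = CC 81.
Offset 6: leading byte 0xE9 = 11101001 → 3-byte char #3 = E9 A1 A1.
Offset 9: leading byte 0xCC = 11001100 → 2-byte char #4 = CC 9A.
Offset 11: leading byte 0xC9 = 11001001 → 2-byte char #5 = C9 BA.
Offset 13: leading byte 0xF0 = 11110000 → 4-byte char #6 = F0 9D 96 90.
Offset 17: leading byte 0xF0 = 11110000 → 4-byte char #7 = F0 90 81 95.
Leading byte 0xF0 = 11110000 matches 11110xxx → 4-byte sequence.
Byte 1: 0xF0 = 11110000, payload 000 (3 bits).
Byte 2: 0x90 = 10010000 (10xxxxxx ✓), payload 010000.
Byte 3: 0x81 = 10000001 (10xxxxxx ✓), payload 000001.
Byte 4: 0x95 = 10010101 (10xxxxxx ✓), payload 010101.
Concatenate: 000010000000001010101 = 0x10055 (21 bits → U+10055).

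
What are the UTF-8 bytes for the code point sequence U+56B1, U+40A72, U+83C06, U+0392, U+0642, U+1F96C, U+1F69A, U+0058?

E5 9A B1 F1 80 A9 B2 F2 83 B0 86 CE 92 D9 82 F0 9F A5 AC F0 9F 9A 9A 58

U+56B1: 3-byte form → E5 9A B1.
U+40A72: 4-byte form → F1 80 A9 B2.
U+83C06: 4-byte form → F2 83 B0 86.
U+0392: 2-byte form → CE 92.
U+0642: 2-byte form → D9 82.
U+1F96C: 4-byte form → F0 9F A5 AC.
U+1F69A: 4-byte form → F0 9F 9A 9A.
U+0058: 1-byte form → 58.
Concatenated (24 bytes): E5 9A B1 F1 80 A9 B2 F2 83 B0 86 CE 92 D9 82 F0 9F A5 AC F0 9F 9A 9A 58.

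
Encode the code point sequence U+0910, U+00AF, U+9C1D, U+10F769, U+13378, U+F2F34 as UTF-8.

E0 A4 90 C2 AF E9 B0 9D F4 8F 9D A9 F0 93 8D B8 F3 B2 BC B4

U+0910: 3-byte form → E0 A4 90.
U+00AF: 2-byte form → C2 AF.
U+9C1D: 3-byte form → E9 B0 9D.
U+10F769: 4-byte form → F4 8F 9D A9.
U+13378: 4-byte form → F0 93 8D B8.
U+F2F34: 4-byte form → F3 B2 BC B4.
Concatenated (20 bytes): E0 A4 90 C2 AF E9 B0 9D F4 8F 9D A9 F0 93 8D B8 F3 B2 BC B4.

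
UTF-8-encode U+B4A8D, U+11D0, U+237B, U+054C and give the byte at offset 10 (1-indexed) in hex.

1-indexed offset 10 is 0-indexed offset 9.
U+B4A8D → 4-byte form F2 B4 AA 8D at offsets 0–3.
U+11D0 → 3-byte form E1 87 90 at offsets 4–6.
U+237B → 3-byte form E2 8D BB at offsets 7–9.
Offset 9 falls in char 3's range; it's byte 3 of E2 8D BB = 0xBB.

0xBB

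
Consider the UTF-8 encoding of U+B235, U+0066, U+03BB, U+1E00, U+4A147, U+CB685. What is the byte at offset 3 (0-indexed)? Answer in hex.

0x66

U+B235 → 3-byte form EB 88 B5 at offsets 0–2.
U+0066 → 1-byte form 66 at offsets 3–3.
Offset 3 falls in char 2's range; it's byte 1 of 66 = 0x66.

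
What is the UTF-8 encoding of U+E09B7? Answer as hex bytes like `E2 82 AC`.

U+E09B7 = 0xE09B7 = 919991 decimal. In range U+10000–U+10FFFF → 4-byte form: 11110xxx 10xxxxxx 10xxxxxx 10xxxxxx.
Binary (21 bits): 011100000100110110111.
Split 3+6+6+6: 011 | 100000 | 100110 | 110111.
Byte 1: 11110011 = 0xF3.
Byte 2: 10100000 = 0xA0.
Byte 3: 10100110 = 0xA6.
Byte 4: 10110111 = 0xB7.

F3 A0 A6 B7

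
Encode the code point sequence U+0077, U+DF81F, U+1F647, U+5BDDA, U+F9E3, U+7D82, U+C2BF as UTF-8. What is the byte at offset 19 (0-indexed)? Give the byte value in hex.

U+0077 → 1-byte form 77 at offsets 0–0.
U+DF81F → 4-byte form F3 9F A0 9F at offsets 1–4.
U+1F647 → 4-byte form F0 9F 99 87 at offsets 5–8.
U+5BDDA → 4-byte form F1 9B B7 9A at offsets 9–12.
U+F9E3 → 3-byte form EF A7 A3 at offsets 13–15.
U+7D82 → 3-byte form E7 B6 82 at offsets 16–18.
U+C2BF → 3-byte form EC 8A BF at offsets 19–21.
Offset 19 falls in char 7's range; it's byte 1 of EC 8A BF = 0xEC.

0xEC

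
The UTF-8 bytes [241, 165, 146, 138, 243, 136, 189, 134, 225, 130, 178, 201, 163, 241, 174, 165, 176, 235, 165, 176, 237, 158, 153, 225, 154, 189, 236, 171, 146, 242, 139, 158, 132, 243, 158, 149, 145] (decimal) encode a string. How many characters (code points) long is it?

11

Byte at offset 0: 0xF1 = 11110001 → 4-byte char (#1). Advance 4.
Byte at offset 4: 0xF3 = 11110011 → 4-byte char (#2). Advance 4.
Byte at offset 8: 0xE1 = 11100001 → 3-byte char (#3). Advance 3.
Byte at offset 11: 0xC9 = 11001001 → 2-byte char (#4). Advance 2.
Byte at offset 13: 0xF1 = 11110001 → 4-byte char (#5). Advance 4.
Byte at offset 17: 0xEB = 11101011 → 3-byte char (#6). Advance 3.
Byte at offset 20: 0xED = 11101101 → 3-byte char (#7). Advance 3.
Byte at offset 23: 0xE1 = 11100001 → 3-byte char (#8). Advance 3.
Byte at offset 26: 0xEC = 11101100 → 3-byte char (#9). Advance 3.
Byte at offset 29: 0xF2 = 11110010 → 4-byte char (#10). Advance 4.
Byte at offset 33: 0xF3 = 11110011 → 4-byte char (#11). Advance 4.
Reached end at offset 37 after 11 code points.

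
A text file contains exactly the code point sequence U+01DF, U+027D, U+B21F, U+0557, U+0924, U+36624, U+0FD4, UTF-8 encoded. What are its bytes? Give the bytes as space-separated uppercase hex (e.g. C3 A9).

C7 9F C9 BD EB 88 9F D5 97 E0 A4 A4 F0 B6 98 A4 E0 BF 94

U+01DF: 2-byte form → C7 9F.
U+027D: 2-byte form → C9 BD.
U+B21F: 3-byte form → EB 88 9F.
U+0557: 2-byte form → D5 97.
U+0924: 3-byte form → E0 A4 A4.
U+36624: 4-byte form → F0 B6 98 A4.
U+0FD4: 3-byte form → E0 BF 94.
Concatenated (19 bytes): C7 9F C9 BD EB 88 9F D5 97 E0 A4 A4 F0 B6 98 A4 E0 BF 94.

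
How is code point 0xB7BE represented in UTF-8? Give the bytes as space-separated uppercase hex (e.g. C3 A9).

U+B7BE = 0xB7BE = 47038 decimal. In range U+0800–U+FFFF → 3-byte form: 1110xxxx 10xxxxxx 10xxxxxx.
Binary (16 bits): 1011011110111110.
Split 4+6+6: 1011 | 011110 | 111110.
Byte 1: 11101011 = 0xEB.
Byte 2: 10011110 = 0x9E.
Byte 3: 10111110 = 0xBE.

EB 9E BE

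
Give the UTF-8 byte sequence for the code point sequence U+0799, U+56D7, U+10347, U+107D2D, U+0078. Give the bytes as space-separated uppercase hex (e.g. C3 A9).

U+0799: 2-byte form → DE 99.
U+56D7: 3-byte form → E5 9B 97.
U+10347: 4-byte form → F0 90 8D 87.
U+107D2D: 4-byte form → F4 87 B4 AD.
U+0078: 1-byte form → 78.
Concatenated (14 bytes): DE 99 E5 9B 97 F0 90 8D 87 F4 87 B4 AD 78.

DE 99 E5 9B 97 F0 90 8D 87 F4 87 B4 AD 78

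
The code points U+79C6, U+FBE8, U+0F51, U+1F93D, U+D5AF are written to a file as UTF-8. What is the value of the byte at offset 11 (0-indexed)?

0xA4

U+79C6 → 3-byte form E7 A7 86 at offsets 0–2.
U+FBE8 → 3-byte form EF AF A8 at offsets 3–5.
U+0F51 → 3-byte form E0 BD 91 at offsets 6–8.
U+1F93D → 4-byte form F0 9F A4 BD at offsets 9–12.
Offset 11 falls in char 4's range; it's byte 3 of F0 9F A4 BD = 0xA4.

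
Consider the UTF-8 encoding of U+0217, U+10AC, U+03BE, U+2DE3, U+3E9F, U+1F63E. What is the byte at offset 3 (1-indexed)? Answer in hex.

1-indexed offset 3 is 0-indexed offset 2.
U+0217 → 2-byte form C8 97 at offsets 0–1.
U+10AC → 3-byte form E1 82 AC at offsets 2–4.
Offset 2 falls in char 2's range; it's byte 1 of E1 82 AC = 0xE1.

0xE1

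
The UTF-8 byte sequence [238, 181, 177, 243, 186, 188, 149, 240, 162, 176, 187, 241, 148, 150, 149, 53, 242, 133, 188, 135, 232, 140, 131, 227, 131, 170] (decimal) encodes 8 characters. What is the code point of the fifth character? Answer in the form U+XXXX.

U+0035

Offset 0: leading byte 0xEE = 11101110 → 3-byte char #1 = EE B5 B1.
Offset 3: leading byte 0xF3 = 11110011 → 4-byte char #2 = F3 BA BC 95.
Offset 7: leading byte 0xF0 = 11110000 → 4-byte char #3 = F0 A2 B0 BB.
Offset 11: leading byte 0xF1 = 11110001 → 4-byte char #4 = F1 94 96 95.
Offset 15: leading byte 0x35 = 00110101 → 1-byte char #5 = 35.
Leading byte 0x35 = 00110101 matches 0xxxxxxx → 1-byte sequence.
Byte 1: 0x35 = 00110101, payload 0110101 (7 bits).
Concatenate: 0110101 = 0x35 (7 bits → U+0035).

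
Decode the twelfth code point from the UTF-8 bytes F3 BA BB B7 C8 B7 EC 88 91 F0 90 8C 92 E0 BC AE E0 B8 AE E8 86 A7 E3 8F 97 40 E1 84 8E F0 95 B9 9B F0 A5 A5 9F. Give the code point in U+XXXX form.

Offset 0: leading byte 0xF3 = 11110011 → 4-byte char #1 = F3 BA BB B7.
Offset 4: leading byte 0xC8 = 11001000 → 2-byte char #2 = C8 B7.
Offset 6: leading byte 0xEC = 11101100 → 3-byte char #3 = EC 88 91.
Offset 9: leading byte 0xF0 = 11110000 → 4-byte char #4 = F0 90 8C 92.
Offset 13: leading byte 0xE0 = 11100000 → 3-byte char #5 = E0 BC AE.
Offset 16: leading byte 0xE0 = 11100000 → 3-byte char #6 = E0 B8 AE.
Offset 19: leading byte 0xE8 = 11101000 → 3-byte char #7 = E8 86 A7.
Offset 22: leading byte 0xE3 = 11100011 → 3-byte char #8 = E3 8F 97.
Offset 25: leading byte 0x40 = 01000000 → 1-byte char #9 = 40.
Offset 26: leading byte 0xE1 = 11100001 → 3-byte char #10 = E1 84 8E.
Offset 29: leading byte 0xF0 = 11110000 → 4-byte char #11 = F0 95 B9 9B.
Offset 33: leading byte 0xF0 = 11110000 → 4-byte char #12 = F0 A5 A5 9F.
Leading byte 0xF0 = 11110000 matches 11110xxx → 4-byte sequence.
Byte 1: 0xF0 = 11110000, payload 000 (3 bits).
Byte 2: 0xA5 = 10100101 (10xxxxxx ✓), payload 100101.
Byte 3: 0xA5 = 10100101 (10xxxxxx ✓), payload 100101.
Byte 4: 0x9F = 10011111 (10xxxxxx ✓), payload 011111.
Concatenate: 000100101100101011111 = 0x2595F (21 bits → U+2595F).

U+2595F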